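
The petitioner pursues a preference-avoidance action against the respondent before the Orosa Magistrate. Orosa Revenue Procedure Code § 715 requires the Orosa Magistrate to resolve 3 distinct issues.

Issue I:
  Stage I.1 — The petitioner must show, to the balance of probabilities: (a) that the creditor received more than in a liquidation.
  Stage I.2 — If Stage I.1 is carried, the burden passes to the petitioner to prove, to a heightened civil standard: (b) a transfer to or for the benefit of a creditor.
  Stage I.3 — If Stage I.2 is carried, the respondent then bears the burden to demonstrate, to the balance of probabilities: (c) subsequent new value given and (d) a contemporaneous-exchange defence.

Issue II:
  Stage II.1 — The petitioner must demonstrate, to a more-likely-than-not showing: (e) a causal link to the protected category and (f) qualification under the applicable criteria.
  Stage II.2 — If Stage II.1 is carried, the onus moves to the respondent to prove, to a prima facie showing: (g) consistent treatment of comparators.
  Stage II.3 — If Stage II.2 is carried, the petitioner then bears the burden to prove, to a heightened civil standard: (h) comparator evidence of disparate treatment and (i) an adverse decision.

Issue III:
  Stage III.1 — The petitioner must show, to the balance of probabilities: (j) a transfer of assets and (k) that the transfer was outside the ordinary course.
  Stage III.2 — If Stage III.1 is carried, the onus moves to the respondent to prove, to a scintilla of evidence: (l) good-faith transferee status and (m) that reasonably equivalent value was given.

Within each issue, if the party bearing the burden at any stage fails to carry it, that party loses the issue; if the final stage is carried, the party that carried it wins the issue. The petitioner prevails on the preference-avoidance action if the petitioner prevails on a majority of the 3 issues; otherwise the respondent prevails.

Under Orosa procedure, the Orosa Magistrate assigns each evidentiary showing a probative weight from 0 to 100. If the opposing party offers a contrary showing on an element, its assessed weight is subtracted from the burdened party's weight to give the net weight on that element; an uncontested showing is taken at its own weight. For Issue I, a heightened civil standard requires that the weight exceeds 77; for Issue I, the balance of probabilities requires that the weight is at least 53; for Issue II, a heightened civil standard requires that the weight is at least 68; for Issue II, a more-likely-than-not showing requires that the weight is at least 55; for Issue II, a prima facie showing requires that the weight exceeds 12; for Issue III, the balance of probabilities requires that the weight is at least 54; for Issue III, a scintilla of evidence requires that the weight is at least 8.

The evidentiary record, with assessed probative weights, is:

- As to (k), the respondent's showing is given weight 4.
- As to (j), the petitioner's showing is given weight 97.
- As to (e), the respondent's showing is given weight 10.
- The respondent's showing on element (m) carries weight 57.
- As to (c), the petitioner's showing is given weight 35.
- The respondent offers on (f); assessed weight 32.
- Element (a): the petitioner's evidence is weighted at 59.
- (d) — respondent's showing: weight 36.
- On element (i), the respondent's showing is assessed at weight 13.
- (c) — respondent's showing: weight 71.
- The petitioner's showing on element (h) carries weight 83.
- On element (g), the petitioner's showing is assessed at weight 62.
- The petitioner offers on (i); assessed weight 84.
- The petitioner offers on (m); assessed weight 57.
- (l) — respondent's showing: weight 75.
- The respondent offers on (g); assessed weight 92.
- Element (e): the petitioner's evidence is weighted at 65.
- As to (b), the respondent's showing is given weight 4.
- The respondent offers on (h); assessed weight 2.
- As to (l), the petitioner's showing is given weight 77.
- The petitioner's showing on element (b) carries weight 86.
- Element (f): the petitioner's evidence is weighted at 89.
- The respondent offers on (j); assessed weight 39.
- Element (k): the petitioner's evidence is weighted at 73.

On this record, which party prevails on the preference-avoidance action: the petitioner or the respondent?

— Issue I —
Stage I.1 (petitioner, the balance of probabilities, weight is at least 53): (a) 59 ≥ 53 — meets.
  Stage I.1 is satisfied; the petitioner continues to bear the burden.
Stage I.2 (petitioner, a heightened civil standard, weight exceeds 77): (b) net 86−4=82 > 77 — meets.
  Stage I.2 is satisfied; the onus moves to the respondent.
Stage I.3 (respondent, the balance of probabilities, weight is at least 53): (c) net 71−35=36 < 53 — fails; (d) 36 < 53 — fails.
  Stage I.3 not carried; the respondent fails its burden.
The analysis ends at Stage I.3; the petitioner prevails on this issue.
— Issue II —
Stage II.1 (petitioner, a more-likely-than-not showing, weight is at least 55): (e) net 65−10=55 ≥ 55 — meets; (f) net 89−32=57 ≥ 55 — meets.
  Stage II.1 is satisfied; the onus moves to the respondent.
Stage II.2 (respondent, a prima facie showing, weight exceeds 12): (g) net 92−62=30 > 12 — meets.
  Stage II.2 is satisfied; the onus moves to the petitioner.
Stage II.3 (petitioner, a heightened civil standard, weight is at least 68): (h) net 83−2=81 ≥ 68 — meets; (i) net 84−13=71 ≥ 68 — meets.
  All elements met at the final stage.
Every stage carried; the petitioner prevails on this issue.
— Issue III —
At Stage III.1 the petitioner must meet the balance of probabilities (weight is at least 54): on (j) the weight is 97 less the opposing 39 gives net 58, which does reach 54, so (j) meets the standard; on (k) the weight is 73 less the opposing 4 gives net 69, which does reach 54, so (k) meets the standard.
  Stage III.1 carried; the burden shifts to the respondent.
At Stage III.2 the respondent must meet a scintilla of evidence (weight is at least 8): on (l) the weight is 75 less the opposing 77 gives net -2, < 8, so (l) does not meet the standard; on (m) the weight is 57 less the opposing 57 gives net 0, which does not reach 8, so (m) does not meet the standard.
  The respondent does not carry Stage III.2.
The analysis ends at Stage III.2; the petitioner prevails on this issue.
Per-issue: Issue I → petitioner; Issue II → petitioner; Issue III → petitioner. The petitioner must prevail on a majority of issues; overall, the petitioner prevails.

petitioner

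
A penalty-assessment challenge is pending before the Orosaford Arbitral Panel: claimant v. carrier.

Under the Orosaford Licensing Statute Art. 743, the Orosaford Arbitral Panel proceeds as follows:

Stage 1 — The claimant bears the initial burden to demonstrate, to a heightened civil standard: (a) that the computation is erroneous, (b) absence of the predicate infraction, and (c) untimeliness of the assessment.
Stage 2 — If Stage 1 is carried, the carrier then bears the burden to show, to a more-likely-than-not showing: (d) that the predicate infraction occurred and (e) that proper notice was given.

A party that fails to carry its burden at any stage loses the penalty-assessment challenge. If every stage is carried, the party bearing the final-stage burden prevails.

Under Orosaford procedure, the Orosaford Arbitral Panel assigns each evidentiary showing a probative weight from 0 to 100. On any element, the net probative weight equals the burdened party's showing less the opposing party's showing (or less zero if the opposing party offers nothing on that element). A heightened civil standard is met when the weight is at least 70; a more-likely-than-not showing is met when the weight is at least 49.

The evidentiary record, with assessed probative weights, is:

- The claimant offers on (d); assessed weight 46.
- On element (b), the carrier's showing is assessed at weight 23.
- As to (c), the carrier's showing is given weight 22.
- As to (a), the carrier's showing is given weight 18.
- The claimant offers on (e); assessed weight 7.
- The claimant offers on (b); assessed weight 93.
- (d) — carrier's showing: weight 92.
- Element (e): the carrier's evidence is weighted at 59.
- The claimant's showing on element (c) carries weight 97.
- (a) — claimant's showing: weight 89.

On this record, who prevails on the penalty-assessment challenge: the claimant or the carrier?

claimant

At Stage 1 the claimant must meet a heightened civil standard (weight is at least 70): on (a) the weight is 89 less the opposing 18 gives net 71, which does reach 70, so (a) meets the standard; on (b) the weight is 93 less the opposing 23 gives net 70, which does reach 70, so (b) meets the standard; on (c) the weight is 97 less the opposing 22 gives net 75, ≥ 70, so (c) meets the standard.
  Stage 1 carried; the burden shifts to the carrier.
At Stage 2 the carrier must meet a more-likely-than-not showing (weight is at least 49): on (d) the weight is 92 less the opposing 46 gives net 46, < 49, so (d) does not meet the standard; on (e) the weight is 59 less the opposing 7 gives net 52, which does reach 49, so (e) meets the standard.
  The carrier does not carry Stage 2.
The claimant prevails.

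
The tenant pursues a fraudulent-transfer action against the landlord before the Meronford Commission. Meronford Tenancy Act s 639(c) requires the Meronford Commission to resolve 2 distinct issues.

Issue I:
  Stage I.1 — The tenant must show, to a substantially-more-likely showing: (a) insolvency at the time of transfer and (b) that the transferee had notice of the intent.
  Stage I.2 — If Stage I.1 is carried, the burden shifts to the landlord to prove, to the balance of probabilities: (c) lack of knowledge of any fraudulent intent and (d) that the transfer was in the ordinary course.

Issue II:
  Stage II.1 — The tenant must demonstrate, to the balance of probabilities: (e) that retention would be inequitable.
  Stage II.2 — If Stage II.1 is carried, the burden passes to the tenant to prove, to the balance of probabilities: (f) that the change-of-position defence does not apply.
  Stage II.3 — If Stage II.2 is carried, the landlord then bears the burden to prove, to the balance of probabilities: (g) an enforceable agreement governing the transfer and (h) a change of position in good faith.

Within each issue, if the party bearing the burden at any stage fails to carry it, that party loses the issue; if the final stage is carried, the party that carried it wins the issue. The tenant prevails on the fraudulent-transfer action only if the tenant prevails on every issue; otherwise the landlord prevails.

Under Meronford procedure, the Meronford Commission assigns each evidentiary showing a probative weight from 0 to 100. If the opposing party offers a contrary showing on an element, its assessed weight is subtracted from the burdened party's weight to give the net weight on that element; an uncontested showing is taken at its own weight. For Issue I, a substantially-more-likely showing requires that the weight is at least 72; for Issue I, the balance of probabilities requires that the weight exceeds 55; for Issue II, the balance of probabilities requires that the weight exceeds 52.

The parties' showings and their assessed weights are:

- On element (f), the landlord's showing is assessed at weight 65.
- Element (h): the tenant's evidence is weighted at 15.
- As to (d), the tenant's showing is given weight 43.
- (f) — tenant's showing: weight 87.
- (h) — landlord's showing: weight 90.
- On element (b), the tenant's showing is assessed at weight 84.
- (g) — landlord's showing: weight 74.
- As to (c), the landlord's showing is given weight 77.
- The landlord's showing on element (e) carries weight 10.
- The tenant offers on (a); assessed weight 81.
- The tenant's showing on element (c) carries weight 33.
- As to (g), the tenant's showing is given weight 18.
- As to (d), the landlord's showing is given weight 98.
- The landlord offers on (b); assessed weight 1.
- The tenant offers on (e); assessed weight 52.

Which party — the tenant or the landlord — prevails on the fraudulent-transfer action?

landlord

— Issue I —
Stage I.1 — burden on tenant; standard: a substantially-more-likely showing (weight is at least 72).
    (a): 81 ≥ 72 [met]
    (b): 84 − 1 = 83 ≥ 72 [met]
  The tenant carries Stage I.1; the landlord now bears the burden.
Stage I.2 — burden on landlord; standard: the balance of probabilities (weight exceeds 55).
    (c): 77 − 33 = 44 ≤ 55 [not met]
    (d): 98 − 43 = 55 ≤ 55 [not met]
  Not every element is met, so the landlord fails to carry Stage I.2.
The tenant prevails on this issue.
— Issue II —
At Stage II.1 the tenant must meet the balance of probabilities (weight exceeds 52): on (e) the weight is 52 less the opposing 10 gives net 42, ≤ 52, so (e) does not meet the standard.
  Not every element is met, so the tenant fails to carry Stage II.1.
The landlord prevails on this issue.
Per-issue: Issue I → tenant; Issue II → landlord. The tenant must prevail on every issue; overall, the landlord prevails.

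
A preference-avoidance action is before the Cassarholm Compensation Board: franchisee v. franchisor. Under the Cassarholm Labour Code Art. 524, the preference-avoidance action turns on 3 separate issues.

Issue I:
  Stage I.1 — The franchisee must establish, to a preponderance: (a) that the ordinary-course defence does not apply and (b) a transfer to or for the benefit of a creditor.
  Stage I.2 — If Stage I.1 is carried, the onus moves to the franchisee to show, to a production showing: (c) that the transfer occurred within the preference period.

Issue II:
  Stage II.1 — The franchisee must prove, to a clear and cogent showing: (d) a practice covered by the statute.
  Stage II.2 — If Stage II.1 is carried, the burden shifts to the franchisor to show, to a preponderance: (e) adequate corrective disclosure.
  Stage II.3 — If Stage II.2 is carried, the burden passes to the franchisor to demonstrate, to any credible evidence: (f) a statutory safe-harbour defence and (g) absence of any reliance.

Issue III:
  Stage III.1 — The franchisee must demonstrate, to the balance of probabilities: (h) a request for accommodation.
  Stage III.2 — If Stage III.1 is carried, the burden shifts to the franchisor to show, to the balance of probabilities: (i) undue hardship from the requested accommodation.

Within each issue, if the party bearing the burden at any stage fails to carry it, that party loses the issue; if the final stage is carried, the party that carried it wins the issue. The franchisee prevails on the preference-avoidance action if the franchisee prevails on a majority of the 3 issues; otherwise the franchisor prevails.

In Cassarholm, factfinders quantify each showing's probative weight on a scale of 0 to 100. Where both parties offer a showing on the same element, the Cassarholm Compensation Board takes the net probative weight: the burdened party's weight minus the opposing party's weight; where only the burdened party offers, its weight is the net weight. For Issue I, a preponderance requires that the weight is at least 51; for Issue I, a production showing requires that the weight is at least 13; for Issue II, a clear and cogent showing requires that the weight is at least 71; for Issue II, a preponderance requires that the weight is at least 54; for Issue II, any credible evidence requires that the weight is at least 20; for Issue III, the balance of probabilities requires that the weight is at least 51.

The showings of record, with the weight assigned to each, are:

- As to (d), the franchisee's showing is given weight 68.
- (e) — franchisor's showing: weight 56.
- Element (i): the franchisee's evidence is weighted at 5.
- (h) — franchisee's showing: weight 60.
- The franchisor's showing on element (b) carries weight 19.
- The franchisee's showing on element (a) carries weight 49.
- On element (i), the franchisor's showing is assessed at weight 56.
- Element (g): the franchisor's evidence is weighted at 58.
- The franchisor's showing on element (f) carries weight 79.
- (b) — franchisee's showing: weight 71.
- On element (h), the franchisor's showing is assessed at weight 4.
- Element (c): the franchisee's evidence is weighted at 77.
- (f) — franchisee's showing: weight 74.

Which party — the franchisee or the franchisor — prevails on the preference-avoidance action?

franchisor

— Issue I —
Stage I.1 — burden on franchisee; standard: a preponderance (weight is at least 51).
    (a): 49 < 51 [not met]
    (b): 71 − 19 = 52 ≥ 51 [met]
  The franchisee does not carry Stage I.1.
The analysis ends at Stage I.1; the franchisor prevails on this issue.
— Issue II —
Stage II.1 (franchisee, a clear and cogent showing, weight is at least 71): (d) 68 < 71 — fails.
  Stage II.1 not carried; the franchisee fails its burden.
The analysis ends at Stage II.1; the franchisor prevails on this issue.
— Issue III —
Stage III.1 (franchisee, the balance of probabilities, weight is at least 51): (h) net 60−4=56 ≥ 51 — meets.
  The franchisee carries Stage III.1; the franchisor now bears the burden.
Stage III.2 (franchisor, the balance of probabilities, weight is at least 51): (i) net 56−5=51 ≥ 51 — meets.
  All elements met at the final stage.
Every stage carried; the franchisor prevails on this issue.
Per-issue: Issue I → franchisor; Issue II → franchisor; Issue III → franchisor. The franchisee must prevail on a majority of issues; overall, the franchisor prevails.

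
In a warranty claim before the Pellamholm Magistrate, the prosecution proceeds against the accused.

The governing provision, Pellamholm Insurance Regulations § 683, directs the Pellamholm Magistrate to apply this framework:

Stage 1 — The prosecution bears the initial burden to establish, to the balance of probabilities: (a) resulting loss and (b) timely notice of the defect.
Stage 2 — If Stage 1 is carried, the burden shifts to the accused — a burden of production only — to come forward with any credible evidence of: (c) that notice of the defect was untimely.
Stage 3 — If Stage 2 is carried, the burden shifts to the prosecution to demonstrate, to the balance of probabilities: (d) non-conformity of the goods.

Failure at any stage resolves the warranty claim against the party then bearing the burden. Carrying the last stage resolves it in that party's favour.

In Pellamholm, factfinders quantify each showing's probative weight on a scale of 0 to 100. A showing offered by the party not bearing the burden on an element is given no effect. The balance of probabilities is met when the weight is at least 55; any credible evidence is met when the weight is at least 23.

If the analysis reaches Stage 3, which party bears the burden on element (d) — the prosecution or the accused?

Stage 3's rule assigns the burden to the prosecution (to the balance of probabilities).

prosecution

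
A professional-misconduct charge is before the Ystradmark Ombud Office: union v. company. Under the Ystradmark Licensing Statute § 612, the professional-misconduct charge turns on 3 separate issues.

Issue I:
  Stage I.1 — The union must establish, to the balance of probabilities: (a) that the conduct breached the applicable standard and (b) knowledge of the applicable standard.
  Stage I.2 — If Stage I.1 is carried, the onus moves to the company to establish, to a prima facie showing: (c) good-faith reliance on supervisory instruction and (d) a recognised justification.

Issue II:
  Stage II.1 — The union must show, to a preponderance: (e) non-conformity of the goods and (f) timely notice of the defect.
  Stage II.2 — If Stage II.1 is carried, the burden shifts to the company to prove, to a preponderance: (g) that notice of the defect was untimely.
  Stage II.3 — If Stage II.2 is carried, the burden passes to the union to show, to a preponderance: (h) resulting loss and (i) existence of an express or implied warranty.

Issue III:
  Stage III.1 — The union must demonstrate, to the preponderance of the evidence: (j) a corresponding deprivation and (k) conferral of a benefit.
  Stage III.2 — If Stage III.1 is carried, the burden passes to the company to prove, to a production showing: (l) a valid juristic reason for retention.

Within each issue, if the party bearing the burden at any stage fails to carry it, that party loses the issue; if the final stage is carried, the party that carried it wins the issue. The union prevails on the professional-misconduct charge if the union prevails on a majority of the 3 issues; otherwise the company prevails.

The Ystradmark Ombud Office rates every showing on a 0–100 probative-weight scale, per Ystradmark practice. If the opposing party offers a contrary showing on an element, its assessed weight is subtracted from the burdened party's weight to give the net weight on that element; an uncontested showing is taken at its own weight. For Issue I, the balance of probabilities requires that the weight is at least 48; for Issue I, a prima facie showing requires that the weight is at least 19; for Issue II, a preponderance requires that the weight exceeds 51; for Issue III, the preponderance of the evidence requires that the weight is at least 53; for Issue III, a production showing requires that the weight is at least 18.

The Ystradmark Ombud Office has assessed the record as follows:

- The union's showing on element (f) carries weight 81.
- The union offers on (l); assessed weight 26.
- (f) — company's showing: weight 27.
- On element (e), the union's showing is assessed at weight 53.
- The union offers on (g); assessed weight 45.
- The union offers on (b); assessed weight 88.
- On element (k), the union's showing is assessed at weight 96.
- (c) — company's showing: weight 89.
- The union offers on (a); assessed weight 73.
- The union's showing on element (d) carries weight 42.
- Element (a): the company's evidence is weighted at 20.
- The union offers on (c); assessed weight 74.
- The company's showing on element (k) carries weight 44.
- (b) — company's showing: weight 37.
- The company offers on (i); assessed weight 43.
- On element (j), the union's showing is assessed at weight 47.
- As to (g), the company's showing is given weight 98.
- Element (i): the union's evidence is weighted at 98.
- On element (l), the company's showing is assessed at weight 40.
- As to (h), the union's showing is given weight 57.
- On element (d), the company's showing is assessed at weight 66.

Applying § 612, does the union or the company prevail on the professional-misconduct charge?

union

— Issue I —
Stage I.1 (union, the balance of probabilities, weight is at least 48): (a) net 73−20=53 ≥ 48 — meets; (b) net 88−37=51 ≥ 48 — meets.
  Stage I.1 is satisfied; the onus moves to the company.
Stage I.2 (company, a prima facie showing, weight is at least 19): (c) net 89−74=15 < 19 — fails; (d) net 66−42=24 ≥ 19 — meets.
  Stage I.2 not carried; the company fails its burden.
The analysis ends at Stage I.2; the union prevails on this issue.
— Issue II —
Stage II.1 — burden on union; standard: a preponderance (weight exceeds 51).
    (e): 53 > 51 [met]
    (f): 81 − 27 = 54 > 51 [met]
  Stage II.1 carried; the burden shifts to the company.
Stage II.2 — burden on company; standard: a preponderance (weight exceeds 51).
    (g): 98 − 45 = 53 > 51 [met]
  All elements met. The burden passes to the union.
Stage II.3 — burden on union; standard: a preponderance (weight exceeds 51).
    (h): 57 > 51 [met]
    (i): 98 − 43 = 55 > 51 [met]
  The union carries the last stage.
All stages carried — the union prevails on this issue.
— Issue III —
Stage III.1 — burden on union; standard: the preponderance of the evidence (weight is at least 53).
    (j): 47 < 53 [not met]
    (k): 96 − 44 = 52 < 53 [not met]
  The union does not carry Stage III.1.
So the company prevails on this issue.
Per-issue: Issue I → union; Issue II → union; Issue III → company. The union must prevail on a majority of issues; overall, the union prevails.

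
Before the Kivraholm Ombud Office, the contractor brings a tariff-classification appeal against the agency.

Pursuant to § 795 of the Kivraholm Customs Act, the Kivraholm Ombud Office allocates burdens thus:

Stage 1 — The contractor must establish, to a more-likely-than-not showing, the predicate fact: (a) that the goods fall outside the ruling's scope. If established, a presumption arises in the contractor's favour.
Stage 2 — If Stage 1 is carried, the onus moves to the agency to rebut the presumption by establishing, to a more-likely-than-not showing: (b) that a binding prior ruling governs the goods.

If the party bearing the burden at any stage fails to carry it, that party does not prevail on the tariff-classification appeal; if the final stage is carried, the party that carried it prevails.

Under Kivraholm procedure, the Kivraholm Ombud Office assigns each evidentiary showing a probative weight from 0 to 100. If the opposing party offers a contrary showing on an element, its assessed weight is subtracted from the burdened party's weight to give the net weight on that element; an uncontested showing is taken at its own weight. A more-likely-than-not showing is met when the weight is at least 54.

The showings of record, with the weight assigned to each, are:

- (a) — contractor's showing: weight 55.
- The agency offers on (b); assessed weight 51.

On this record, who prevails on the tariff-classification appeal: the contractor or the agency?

At Stage 1 the contractor must meet a more-likely-than-not showing (weight is at least 54): on (a) the weight is 55, which does reach 54, so (a) meets the standard.
  Stage 1 is satisfied; the onus moves to the agency.
At Stage 2 the agency must meet a more-likely-than-not showing (weight is at least 54): on (b) the weight is 51, which does not reach 54, so (b) does not meet the standard.
  The agency does not carry Stage 2.
The analysis ends at Stage 2; the contractor prevails.

contractor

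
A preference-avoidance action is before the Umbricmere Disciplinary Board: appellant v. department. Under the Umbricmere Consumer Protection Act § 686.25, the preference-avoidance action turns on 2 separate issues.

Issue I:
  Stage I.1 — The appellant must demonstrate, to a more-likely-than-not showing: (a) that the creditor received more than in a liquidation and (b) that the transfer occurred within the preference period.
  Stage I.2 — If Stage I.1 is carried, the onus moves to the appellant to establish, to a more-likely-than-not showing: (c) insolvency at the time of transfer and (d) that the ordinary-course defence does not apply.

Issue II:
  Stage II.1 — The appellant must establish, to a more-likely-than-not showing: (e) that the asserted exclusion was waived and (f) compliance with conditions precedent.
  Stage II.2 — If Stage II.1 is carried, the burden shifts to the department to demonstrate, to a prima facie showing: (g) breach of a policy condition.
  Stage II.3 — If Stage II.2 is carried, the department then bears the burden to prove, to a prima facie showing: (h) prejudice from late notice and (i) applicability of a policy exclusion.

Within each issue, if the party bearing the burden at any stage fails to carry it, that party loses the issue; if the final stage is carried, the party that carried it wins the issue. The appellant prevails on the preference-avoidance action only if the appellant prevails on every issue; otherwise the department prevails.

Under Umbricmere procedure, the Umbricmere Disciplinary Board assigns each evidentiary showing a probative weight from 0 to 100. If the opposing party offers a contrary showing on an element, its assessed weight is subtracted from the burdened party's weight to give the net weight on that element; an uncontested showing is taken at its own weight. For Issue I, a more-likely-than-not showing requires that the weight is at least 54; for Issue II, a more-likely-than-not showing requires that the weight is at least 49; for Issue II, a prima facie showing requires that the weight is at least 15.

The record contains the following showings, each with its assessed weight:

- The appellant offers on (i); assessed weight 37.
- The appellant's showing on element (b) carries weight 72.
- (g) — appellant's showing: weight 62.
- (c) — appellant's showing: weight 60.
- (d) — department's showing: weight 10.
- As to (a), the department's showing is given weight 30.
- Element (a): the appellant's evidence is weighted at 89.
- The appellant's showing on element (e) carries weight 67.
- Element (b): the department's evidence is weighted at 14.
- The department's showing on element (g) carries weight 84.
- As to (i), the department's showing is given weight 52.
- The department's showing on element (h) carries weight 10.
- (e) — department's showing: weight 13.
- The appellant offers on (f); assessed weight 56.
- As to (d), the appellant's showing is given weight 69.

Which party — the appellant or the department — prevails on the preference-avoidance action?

appellant

— Issue I —
At Stage I.1 the appellant must meet a more-likely-than-not showing (weight is at least 54): on (a) the weight is 89 less the opposing 30 gives net 59, ≥ 54, so (a) meets the standard; on (b) the weight is 72 less the opposing 14 gives net 58, ≥ 54, so (b) meets the standard.
  Stage I.1 is satisfied; the appellant continues to bear the burden.
At Stage I.2 the appellant must meet a more-likely-than-not showing (weight is at least 54): on (c) the weight is 60, which does reach 54, so (c) meets the standard; on (d) the weight is 69 less the opposing 10 gives net 59, ≥ 54, so (d) meets the standard.
  Stage I.2 carried; the final stage is satisfied.
With every stage satisfied, the appellant prevails on this issue.
— Issue II —
At Stage II.1 the appellant must meet a more-likely-than-not showing (weight is at least 49): on (e) the weight is 67 less the opposing 13 gives net 54, which does reach 49, so (e) meets the standard; on (f) the weight is 56, which does reach 49, so (f) meets the standard.
  Stage II.1 carried; the burden shifts to the department.
At Stage II.2 the department must meet a prima facie showing (weight is at least 15): on (g) the weight is 84 less the opposing 62 gives net 22, which does reach 15, so (g) meets the standard.
  All elements met. The department retains the burden for Stage II.3.
At Stage II.3 the department must meet a prima facie showing (weight is at least 15): on (h) the weight is 10, < 15, so (h) does not meet the standard; on (i) the weight is 52 less the opposing 37 gives net 15, which does reach 15, so (i) meets the standard.
  Not every element is met, so the department fails to carry Stage II.3.
So the appellant prevails on this issue.
Per-issue: Issue I → appellant; Issue II → appellant. The appellant must prevail on every issue; overall, the appellant prevails.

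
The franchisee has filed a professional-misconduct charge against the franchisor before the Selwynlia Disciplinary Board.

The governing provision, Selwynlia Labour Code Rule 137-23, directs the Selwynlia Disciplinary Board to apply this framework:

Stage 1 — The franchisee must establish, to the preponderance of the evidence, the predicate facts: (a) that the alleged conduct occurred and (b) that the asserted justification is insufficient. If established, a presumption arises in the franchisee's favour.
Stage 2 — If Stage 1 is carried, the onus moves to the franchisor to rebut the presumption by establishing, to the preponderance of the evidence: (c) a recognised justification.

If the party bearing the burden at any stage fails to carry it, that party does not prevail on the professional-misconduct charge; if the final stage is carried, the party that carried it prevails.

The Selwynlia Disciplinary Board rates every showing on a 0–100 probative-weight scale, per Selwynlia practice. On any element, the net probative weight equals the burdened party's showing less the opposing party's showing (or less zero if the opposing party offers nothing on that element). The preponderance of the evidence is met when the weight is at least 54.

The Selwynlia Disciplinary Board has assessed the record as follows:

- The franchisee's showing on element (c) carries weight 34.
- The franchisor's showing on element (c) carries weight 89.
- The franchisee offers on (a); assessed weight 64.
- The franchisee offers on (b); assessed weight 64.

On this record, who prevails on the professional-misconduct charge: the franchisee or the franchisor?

franchisor

At Stage 1 the franchisee must meet the preponderance of the evidence (weight is at least 54): on (a) the weight is 64, ≥ 54, so (a) meets the standard; on (b) the weight is 64, which does reach 54, so (b) meets the standard.
  The franchisee carries Stage 1; the franchisor now bears the burden.
At Stage 2 the franchisor must meet the preponderance of the evidence (weight is at least 54): on (c) the weight is 89 less the opposing 34 gives net 55, which does reach 54, so (c) meets the standard.
  All elements met at the final stage.
Every stage carried; the franchisor prevails.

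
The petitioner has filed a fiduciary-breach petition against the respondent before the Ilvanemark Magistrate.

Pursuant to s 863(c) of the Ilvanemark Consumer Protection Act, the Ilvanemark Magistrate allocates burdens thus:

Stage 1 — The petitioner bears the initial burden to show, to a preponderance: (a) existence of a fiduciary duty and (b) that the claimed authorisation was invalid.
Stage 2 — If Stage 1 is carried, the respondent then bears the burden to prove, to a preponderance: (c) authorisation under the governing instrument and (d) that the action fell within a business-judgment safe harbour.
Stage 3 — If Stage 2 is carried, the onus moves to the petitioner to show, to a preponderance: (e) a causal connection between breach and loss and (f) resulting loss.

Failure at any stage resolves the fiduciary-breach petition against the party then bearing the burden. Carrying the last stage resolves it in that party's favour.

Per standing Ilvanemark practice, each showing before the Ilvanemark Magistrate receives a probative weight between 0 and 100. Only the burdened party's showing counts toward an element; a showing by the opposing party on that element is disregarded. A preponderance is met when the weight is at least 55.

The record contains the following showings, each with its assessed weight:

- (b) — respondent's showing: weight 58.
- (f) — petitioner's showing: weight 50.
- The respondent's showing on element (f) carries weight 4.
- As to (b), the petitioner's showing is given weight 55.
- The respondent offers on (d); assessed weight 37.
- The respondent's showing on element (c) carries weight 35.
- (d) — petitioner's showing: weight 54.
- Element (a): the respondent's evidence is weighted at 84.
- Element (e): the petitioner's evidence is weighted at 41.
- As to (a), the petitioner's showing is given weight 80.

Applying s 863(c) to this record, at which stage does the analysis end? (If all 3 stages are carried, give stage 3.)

stage 2

At Stage 1 the petitioner must meet a preponderance (weight is at least 55): on (a) the weight is 80 (the respondent's 84 is given no effect), ≥ 55, so (a) meets the standard; on (b) the weight is 55 (the respondent's 58 is given no effect), which does reach 55, so (b) meets the standard.
  All elements met. The burden passes to the respondent.
At Stage 2 the respondent must meet a preponderance (weight is at least 55): on (c) the weight is 35, < 55, so (c) does not meet the standard; on (d) the weight is 37 (the petitioner's 54 is given no effect), which does not reach 55, so (d) does not meet the standard.
  The respondent does not carry Stage 2.
The petitioner prevails.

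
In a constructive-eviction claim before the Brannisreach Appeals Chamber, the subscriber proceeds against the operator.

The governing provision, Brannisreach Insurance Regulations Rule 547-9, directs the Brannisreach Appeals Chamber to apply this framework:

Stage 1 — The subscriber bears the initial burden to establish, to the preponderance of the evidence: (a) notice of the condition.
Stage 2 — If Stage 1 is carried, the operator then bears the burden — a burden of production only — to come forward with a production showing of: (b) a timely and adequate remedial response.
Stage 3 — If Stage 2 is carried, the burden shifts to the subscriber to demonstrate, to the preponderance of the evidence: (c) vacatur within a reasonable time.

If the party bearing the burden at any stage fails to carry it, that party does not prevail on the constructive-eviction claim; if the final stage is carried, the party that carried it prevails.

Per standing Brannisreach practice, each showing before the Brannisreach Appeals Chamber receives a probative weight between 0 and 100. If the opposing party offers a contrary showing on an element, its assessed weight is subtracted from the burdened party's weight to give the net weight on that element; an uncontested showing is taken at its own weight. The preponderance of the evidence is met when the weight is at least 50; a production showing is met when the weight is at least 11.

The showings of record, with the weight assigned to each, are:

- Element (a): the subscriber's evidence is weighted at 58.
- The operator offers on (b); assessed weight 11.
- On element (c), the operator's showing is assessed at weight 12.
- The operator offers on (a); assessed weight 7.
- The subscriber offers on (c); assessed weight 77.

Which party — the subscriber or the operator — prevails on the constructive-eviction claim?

Stage 1 (subscriber, the preponderance of the evidence, weight is at least 50): (a) net 58−7=51 ≥ 50 — meets.
  All elements met. The burden passes to the operator.
Stage 2 (operator, a production showing, weight is at least 11): (b) 11 ≥ 11 — meets.
  The operator carries Stage 2; the subscriber now bears the burden.
Stage 3 (subscriber, the preponderance of the evidence, weight is at least 50): (c) net 77−12=65 ≥ 50 — meets.
  The subscriber carries the last stage.
With every stage satisfied, the subscriber prevails.

subscriber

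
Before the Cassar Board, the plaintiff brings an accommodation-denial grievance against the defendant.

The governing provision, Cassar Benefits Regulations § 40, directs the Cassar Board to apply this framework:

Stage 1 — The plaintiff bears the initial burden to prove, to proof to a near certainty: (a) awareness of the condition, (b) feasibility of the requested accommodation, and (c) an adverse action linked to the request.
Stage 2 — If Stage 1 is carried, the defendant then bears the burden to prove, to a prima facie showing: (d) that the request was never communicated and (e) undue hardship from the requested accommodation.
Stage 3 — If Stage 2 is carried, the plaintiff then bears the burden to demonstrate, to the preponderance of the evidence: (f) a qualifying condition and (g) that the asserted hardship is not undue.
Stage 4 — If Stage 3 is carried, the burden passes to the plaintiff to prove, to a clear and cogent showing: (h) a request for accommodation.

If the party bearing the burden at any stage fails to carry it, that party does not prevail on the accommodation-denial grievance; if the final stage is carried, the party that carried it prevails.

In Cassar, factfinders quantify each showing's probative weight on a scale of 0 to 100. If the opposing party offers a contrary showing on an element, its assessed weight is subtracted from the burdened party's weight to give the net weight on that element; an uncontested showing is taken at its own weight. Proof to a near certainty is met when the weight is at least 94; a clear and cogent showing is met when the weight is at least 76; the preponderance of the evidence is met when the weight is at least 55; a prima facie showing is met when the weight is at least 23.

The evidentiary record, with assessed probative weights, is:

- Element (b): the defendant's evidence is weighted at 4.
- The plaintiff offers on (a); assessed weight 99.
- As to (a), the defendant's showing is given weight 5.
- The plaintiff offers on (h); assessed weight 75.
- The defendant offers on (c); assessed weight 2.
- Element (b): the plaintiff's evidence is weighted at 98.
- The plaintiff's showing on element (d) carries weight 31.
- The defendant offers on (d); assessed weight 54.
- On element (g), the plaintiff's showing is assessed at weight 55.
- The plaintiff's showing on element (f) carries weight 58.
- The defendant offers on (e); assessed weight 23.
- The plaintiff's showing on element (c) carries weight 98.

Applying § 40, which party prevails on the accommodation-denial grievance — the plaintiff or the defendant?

defendant

At Stage 1 the plaintiff must meet proof to a near certainty (weight is at least 94): on (a) the weight is 99 less the opposing 5 gives net 94, ≥ 94, so (a) meets the standard; on (b) the weight is 98 less the opposing 4 gives net 94, ≥ 94, so (b) meets the standard; on (c) the weight is 98 less the opposing 2 gives net 96, ≥ 94, so (c) meets the standard.
  The plaintiff carries Stage 1; the defendant now bears the burden.
At Stage 2 the defendant must meet a prima facie showing (weight is at least 23): on (d) the weight is 54 less the opposing 31 gives net 23, ≥ 23, so (d) meets the standard; on (e) the weight is 23, which does reach 23, so (e) meets the standard.
  Stage 2 is satisfied; the onus moves to the plaintiff.
At Stage 3 the plaintiff must meet the preponderance of the evidence (weight is at least 55): on (f) the weight is 58, which does reach 55, so (f) meets the standard; on (g) the weight is 55, ≥ 55, so (g) meets the standard.
  All elements met. The plaintiff retains the burden for Stage 4.
At Stage 4 the plaintiff must meet a clear and cogent showing (weight is at least 76): on (h) the weight is 75, < 76, so (h) does not meet the standard.
  The plaintiff does not carry Stage 4.
The defendant prevails.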